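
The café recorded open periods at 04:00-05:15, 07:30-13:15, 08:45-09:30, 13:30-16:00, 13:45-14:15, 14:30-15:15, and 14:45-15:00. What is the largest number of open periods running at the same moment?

3

At 14:45, 3 of the intervals are simultaneously active.
No point has more.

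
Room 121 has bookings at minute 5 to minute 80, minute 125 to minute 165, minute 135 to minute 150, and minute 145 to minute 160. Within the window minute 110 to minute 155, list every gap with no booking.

minute 110 to minute 125

After merging, the occupied span is minute 5 to minute 80, minute 125 to minute 165.
Uncovered inside minute 110 to minute 155: minute 110 to minute 125.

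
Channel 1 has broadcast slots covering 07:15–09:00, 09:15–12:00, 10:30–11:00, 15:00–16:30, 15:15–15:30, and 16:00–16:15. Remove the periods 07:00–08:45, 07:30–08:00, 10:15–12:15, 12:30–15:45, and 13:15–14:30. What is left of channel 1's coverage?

First set merges to 07:15–09:00, 09:15–12:00, 15:00–16:30.
Second set merges to 07:00–08:45, 10:15–12:15, 12:30–15:45.
07:15–09:00 with B removed leaves 08:45–09:00.
09:15–12:00 with B removed leaves 09:15–10:15.
15:00–16:30 with B removed leaves 15:45–16:30.

08:45–09:00, 09:15–10:15, 15:45–16:30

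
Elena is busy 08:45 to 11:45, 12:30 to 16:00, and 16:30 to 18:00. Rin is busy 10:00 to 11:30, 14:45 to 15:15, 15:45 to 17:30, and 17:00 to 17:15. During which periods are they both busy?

Second set merges to 10:00–11:30, 14:45–15:15, 15:45–17:30.
08:45–11:45 overlaps B on 10:00–11:30.
12:30–16:00 overlaps B on 14:45–15:15, 15:45–16:00.
16:30–18:00 overlaps B on 16:30–17:30.

10:00–11:30, 14:45–15:15, 15:45–16:00, 16:30–17:30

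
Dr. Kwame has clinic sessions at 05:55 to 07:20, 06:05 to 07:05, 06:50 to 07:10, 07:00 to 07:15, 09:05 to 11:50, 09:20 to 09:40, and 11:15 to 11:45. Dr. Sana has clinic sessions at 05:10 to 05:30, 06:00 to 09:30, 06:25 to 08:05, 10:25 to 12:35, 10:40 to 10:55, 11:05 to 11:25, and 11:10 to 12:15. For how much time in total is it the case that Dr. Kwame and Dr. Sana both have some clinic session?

Merge the first list: 05:55-07:20, 09:05-11:50.
Merge the second list: 05:10-05:30, 06:00-09:30, 10:25-12:35.
A ∩ B = 06:00-07:20, 09:05-09:30, 10:25-11:50.
Total: 1 h 20 min + 25 min + 1 h 25 min = 3 h 10 min.

3 h 10 min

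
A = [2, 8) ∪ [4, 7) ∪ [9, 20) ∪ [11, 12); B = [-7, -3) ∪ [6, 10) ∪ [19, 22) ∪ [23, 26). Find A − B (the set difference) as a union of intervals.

[2, 6) ∪ [10, 19)

A, merged: [2, 8), [9, 20).
[2, 8) minus B → [2, 6).
[9, 20) minus B → [10, 19).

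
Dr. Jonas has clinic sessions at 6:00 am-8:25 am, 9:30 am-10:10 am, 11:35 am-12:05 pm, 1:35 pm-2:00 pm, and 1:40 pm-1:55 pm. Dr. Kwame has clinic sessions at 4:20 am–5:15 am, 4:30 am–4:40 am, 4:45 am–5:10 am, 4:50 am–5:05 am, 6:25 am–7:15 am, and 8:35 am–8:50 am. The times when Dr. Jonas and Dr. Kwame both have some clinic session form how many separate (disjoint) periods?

Merge the first list: 6:00 am-8:25 am, 9:30 am-10:10 am, 11:35 am-12:05 pm, 1:35 pm-2:00 pm.
Merge the second list: 4:20 am-5:15 am, 6:25 am-7:15 am, 8:35 am-8:50 am.
A ∩ B = 6:25 am-7:15 am.
That is 1 disjoint piece.

1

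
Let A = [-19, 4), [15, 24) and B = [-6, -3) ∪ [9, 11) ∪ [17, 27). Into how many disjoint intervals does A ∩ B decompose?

2

A ∩ B = [-6, -3), [17, 24).
That is 2 disjoint pieces.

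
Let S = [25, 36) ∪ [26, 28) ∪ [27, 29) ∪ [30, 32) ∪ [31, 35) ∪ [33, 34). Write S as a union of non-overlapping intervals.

[25, 36)

[26, 28) overlaps/touches [25, 36) → extend to [25, 36).
[27, 29) overlaps/touches [25, 36) → extend to [25, 36).
[30, 32) overlaps/touches [25, 36) → extend to [25, 36).
[31, 35) overlaps/touches [25, 36) → extend to [25, 36).
[33, 34) overlaps/touches [25, 36) → extend to [25, 36).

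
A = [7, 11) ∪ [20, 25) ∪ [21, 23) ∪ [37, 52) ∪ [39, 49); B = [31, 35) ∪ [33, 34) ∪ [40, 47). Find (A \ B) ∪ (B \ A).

First set merges to [7, 11), [20, 25), [37, 52).
Second set merges to [31, 35), [40, 47).
A \ B = [7, 11), [20, 25), [37, 40), [47, 52).
B \ A = [31, 35).
Union of the two gives the symmetric difference.

[7, 11) ∪ [20, 25) ∪ [31, 35) ∪ [37, 40) ∪ [47, 52)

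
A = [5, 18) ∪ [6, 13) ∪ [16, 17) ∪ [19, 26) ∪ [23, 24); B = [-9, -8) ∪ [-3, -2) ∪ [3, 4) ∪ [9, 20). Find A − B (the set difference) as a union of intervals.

First set merges to [5, 18), [19, 26).
[5, 18) with B removed leaves [5, 9).
[19, 26) with B removed leaves [20, 26).

[5, 9) ∪ [20, 26)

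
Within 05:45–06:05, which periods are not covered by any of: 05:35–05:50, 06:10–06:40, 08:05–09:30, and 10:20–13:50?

05:50–06:05

After merging, the occupied span is 05:35–05:50, 06:10–06:40, 08:05–09:30, 10:20–13:50.
Uncovered inside 05:45–06:05: 05:50–06:05.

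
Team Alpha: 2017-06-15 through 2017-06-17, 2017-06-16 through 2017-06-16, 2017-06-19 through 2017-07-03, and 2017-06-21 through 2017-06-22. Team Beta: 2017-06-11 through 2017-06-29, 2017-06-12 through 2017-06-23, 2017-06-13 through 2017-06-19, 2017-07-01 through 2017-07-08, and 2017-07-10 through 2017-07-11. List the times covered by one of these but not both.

2017-06-11 through 2017-06-14, 2017-06-18 through 2017-06-18, 2017-06-30 through 2017-06-30, 2017-07-04 through 2017-07-08, 2017-07-10 through 2017-07-11

Merge the first list: 2017-06-15 through 2017-06-17, 2017-06-19 through 2017-07-03.
Merge the second list: 2017-06-11 through 2017-06-29, 2017-07-01 through 2017-07-08, 2017-07-10 through 2017-07-11.
Only in the first: 2017-06-30 through 2017-06-30.
Only in the second: 2017-06-11 through 2017-06-14, 2017-06-18 through 2017-06-18, 2017-07-04 through 2017-07-08, 2017-07-10 through 2017-07-11.
Together these are the periods covered by exactly one.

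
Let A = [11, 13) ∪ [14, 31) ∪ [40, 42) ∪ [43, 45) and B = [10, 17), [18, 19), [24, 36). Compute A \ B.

[17, 18) ∪ [19, 24) ∪ [40, 42) ∪ [43, 45)

[11, 13): fully covered by B → removed.
[14, 31) minus B → [17, 18), [19, 24).
[40, 42): no B overlap → unchanged.
[43, 45): no B overlap → unchanged.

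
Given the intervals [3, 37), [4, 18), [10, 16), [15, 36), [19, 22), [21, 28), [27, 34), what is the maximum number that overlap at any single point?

4

Sweep endpoints in order; track running count of active intervals.
Peak of 4 reached at 15.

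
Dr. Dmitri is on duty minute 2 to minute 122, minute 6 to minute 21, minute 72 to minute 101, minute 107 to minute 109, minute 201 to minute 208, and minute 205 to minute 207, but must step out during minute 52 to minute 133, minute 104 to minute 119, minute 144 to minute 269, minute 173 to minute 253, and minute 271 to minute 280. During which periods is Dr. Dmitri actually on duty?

Merge the first list: minute 2 to minute 122, minute 201 to minute 208.
Merge the second list: minute 52 to minute 133, minute 144 to minute 269, minute 271 to minute 280.
minute 2 to minute 122 \ B = minute 2 to minute 52.
minute 201 to minute 208: entirely removed.

minute 2 to minute 52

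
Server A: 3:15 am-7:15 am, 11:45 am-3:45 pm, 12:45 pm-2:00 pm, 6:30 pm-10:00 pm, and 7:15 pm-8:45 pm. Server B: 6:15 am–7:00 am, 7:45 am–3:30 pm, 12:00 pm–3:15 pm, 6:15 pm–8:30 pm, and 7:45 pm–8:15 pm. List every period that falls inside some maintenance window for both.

6:15 am-7:00 am, 11:45 am-3:30 pm, 6:30 pm-8:30 pm

Merge the first list: 3:15 am-7:15 am, 11:45 am-3:45 pm, 6:30 pm-10:00 pm.
Merge the second list: 6:15 am-7:00 am, 7:45 am-3:30 pm, 6:15 pm-8:30 pm.
3:15 am-7:15 am overlaps B on 6:15 am-7:00 am.
11:45 am-3:45 pm overlaps B on 11:45 am-3:30 pm.
6:30 pm-10:00 pm overlaps B on 6:30 pm-8:30 pm.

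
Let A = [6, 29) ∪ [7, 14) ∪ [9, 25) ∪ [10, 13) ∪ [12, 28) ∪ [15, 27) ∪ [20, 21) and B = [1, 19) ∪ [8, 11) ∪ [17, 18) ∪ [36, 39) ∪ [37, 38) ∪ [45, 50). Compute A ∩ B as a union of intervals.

First set merges to [6, 29).
Second set merges to [1, 19), [36, 39), [45, 50).
[6, 29) ∩ B → [6, 19).

[6, 19)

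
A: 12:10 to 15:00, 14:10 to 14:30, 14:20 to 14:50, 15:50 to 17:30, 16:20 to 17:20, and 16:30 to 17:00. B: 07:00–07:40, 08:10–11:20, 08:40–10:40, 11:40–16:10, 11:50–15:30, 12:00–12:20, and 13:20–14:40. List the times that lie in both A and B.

12:10-15:00, 15:50-16:10

Merge the first list: 12:10-15:00, 15:50-17:30.
Merge the second list: 07:00-07:40, 08:10-11:20, 11:40-16:10.
12:10-15:00 meets the second set on 12:10-15:00.
15:50-17:30 meets the second set on 15:50-16:10.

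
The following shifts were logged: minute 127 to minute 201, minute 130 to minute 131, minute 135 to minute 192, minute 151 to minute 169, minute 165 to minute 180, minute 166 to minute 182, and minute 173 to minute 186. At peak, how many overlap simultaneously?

5

Walk the sorted start/end points keeping a running depth.
The depth first hits 5 at minute 166.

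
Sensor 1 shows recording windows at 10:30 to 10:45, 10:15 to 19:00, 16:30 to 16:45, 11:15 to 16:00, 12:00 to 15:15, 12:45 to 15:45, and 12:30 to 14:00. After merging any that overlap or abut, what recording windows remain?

Sort by start: 10:15–19:00, 10:30–10:45, 11:15–16:00, 12:00–15:15, 12:30–14:00, 12:45–15:45, 16:30–16:45.
10:30–10:45 overlaps/touches 10:15–19:00 → extend to 10:15–19:00.
11:15–16:00 overlaps/touches 10:15–19:00 → extend to 10:15–19:00.
12:00–15:15 overlaps/touches 10:15–19:00 → extend to 10:15–19:00.
12:30–14:00 overlaps/touches 10:15–19:00 → extend to 10:15–19:00.
12:45–15:45 overlaps/touches 10:15–19:00 → extend to 10:15–19:00.
16:30–16:45 overlaps/touches 10:15–19:00 → extend to 10:15–19:00.

10:15–19:00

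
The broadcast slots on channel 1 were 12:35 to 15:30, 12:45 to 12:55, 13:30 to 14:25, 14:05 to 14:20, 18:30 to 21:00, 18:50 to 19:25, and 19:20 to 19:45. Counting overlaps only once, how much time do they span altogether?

Merged: 12:35–15:30, 18:30–21:00.
Lengths: 2 h 55 min + 2 h 30 min = 5 h 25 min.

5 h 25 min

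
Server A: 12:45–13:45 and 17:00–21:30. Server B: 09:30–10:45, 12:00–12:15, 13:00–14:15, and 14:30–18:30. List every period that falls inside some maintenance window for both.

13:00–13:45, 17:00–18:30

12:45–13:45 overlaps B on 13:00–13:45.
17:00–21:30 overlaps B on 17:00–18:30.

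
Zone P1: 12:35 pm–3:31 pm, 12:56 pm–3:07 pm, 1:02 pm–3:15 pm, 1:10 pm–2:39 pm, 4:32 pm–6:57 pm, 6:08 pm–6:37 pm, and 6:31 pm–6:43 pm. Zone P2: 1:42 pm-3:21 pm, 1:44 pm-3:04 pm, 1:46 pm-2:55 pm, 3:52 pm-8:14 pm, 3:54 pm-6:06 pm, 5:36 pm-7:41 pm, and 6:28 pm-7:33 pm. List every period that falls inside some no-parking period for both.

1:42 pm-3:21 pm, 4:32 pm-6:57 pm

First set merges to 12:35 pm-3:31 pm, 4:32 pm-6:57 pm.
Second set merges to 1:42 pm-3:21 pm, 3:52 pm-8:14 pm.
12:35 pm-3:31 pm ∩ B → 1:42 pm-3:21 pm.
4:32 pm-6:57 pm ∩ B → 4:32 pm-6:57 pm.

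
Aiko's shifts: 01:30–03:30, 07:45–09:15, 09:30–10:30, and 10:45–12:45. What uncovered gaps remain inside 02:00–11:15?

The merged coverage is 01:30–03:30, 07:45–09:15, 09:30–10:30, 10:45–12:45.
Complement within 02:00–11:15: 03:30–07:45, 09:15–09:30, 10:30–10:45.

03:30–07:45, 09:15–09:30, 10:30–10:45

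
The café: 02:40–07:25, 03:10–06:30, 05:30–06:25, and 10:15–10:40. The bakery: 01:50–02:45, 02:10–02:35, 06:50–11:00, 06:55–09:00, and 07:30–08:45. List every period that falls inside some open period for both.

Merge the first list: 02:40–07:25, 10:15–10:40.
Merge the second list: 01:50–02:45, 06:50–11:00.
02:40–07:25 ∩ B → 02:40–02:45, 06:50–07:25.
10:15–10:40 ∩ B → 10:15–10:40.

02:40–02:45, 06:50–07:25, 10:15–10:40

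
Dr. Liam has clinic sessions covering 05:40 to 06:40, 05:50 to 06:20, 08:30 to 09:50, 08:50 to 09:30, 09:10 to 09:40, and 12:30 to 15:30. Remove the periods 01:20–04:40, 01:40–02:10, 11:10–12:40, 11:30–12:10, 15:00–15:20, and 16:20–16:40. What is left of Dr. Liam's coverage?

First set merges to 05:40–06:40, 08:30–09:50, 12:30–15:30.
Second set merges to 01:20–04:40, 11:10–12:40, 15:00–15:20, 16:20–16:40.
05:40–06:40: no B overlap → unchanged.
08:30–09:50: no B overlap → unchanged.
12:30–15:30 minus B → 12:40–15:00, 15:20–15:30.

05:40–06:40, 08:30–09:50, 12:40–15:00, 15:20–15:30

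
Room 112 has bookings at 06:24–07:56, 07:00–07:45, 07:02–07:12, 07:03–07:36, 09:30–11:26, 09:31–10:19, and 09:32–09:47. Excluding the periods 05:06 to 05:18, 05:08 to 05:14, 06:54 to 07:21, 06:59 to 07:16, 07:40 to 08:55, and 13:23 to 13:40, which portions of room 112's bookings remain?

Merge the first list: 06:24-07:56, 09:30-11:26.
Merge the second list: 05:06-05:18, 06:54-07:21, 07:40-08:55, 13:23-13:40.
06:24-07:56 with B removed leaves 06:24-06:54, 07:21-07:40.
09:30-11:26 is untouched.

06:24-06:54, 07:21-07:40, 09:30-11:26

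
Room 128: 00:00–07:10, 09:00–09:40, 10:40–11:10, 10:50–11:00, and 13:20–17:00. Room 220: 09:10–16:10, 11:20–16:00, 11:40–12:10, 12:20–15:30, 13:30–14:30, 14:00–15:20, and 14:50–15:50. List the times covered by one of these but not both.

00:00–07:10, 09:00–09:10, 09:40–10:40, 11:10–13:20, 16:10–17:00

First set merges to 00:00–07:10, 09:00–09:40, 10:40–11:10, 13:20–17:00.
Second set merges to 09:10–16:10.
A \ B = 00:00–07:10, 09:00–09:10, 16:10–17:00.
B \ A = 09:40–10:40, 11:10–13:20.
Union of the two gives the symmetric difference.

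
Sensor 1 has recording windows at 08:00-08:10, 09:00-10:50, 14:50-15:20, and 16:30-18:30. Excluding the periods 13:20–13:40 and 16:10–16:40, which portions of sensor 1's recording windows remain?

08:00–08:10, 09:00–10:50, 14:50–15:20, 16:40–18:30

08:00–08:10 is untouched.
09:00–10:50 is untouched.
14:50–15:20 is untouched.
16:30–18:30 with B removed leaves 16:40–18:30.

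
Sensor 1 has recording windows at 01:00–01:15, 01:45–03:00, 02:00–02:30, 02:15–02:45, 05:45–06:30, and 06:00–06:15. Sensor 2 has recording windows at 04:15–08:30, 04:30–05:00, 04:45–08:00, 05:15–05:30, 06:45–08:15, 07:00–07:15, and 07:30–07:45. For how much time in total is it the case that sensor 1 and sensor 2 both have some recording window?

A, merged: 01:00–01:15, 01:45–03:00, 05:45–06:30.
B, merged: 04:15–08:30.
A ∩ B = 05:45–06:30.
Total: 45 min.

45 min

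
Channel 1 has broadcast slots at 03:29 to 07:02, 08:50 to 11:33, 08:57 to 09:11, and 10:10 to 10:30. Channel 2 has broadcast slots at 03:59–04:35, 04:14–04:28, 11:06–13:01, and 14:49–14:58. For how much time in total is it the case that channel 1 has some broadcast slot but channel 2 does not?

Merge the first list: 03:29–07:02, 08:50–11:33.
Merge the second list: 03:59–04:35, 11:06–13:01, 14:49–14:58.
A \ B = 03:29–03:59, 04:35–07:02, 08:50–11:06.
Total: 30 min + 2 h 27 min + 2 h 16 min = 5 h 13 min.

5 h 13 min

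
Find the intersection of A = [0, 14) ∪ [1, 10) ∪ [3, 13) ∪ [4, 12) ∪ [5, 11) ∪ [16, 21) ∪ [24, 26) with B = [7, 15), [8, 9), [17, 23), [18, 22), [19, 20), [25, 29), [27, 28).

[7, 14) ∪ [17, 21) ∪ [25, 26)

A, merged: [0, 14), [16, 21), [24, 26).
B, merged: [7, 15), [17, 23), [25, 29).
[0, 14) overlaps B on [7, 14).
[16, 21) overlaps B on [17, 21).
[24, 26) overlaps B on [25, 26).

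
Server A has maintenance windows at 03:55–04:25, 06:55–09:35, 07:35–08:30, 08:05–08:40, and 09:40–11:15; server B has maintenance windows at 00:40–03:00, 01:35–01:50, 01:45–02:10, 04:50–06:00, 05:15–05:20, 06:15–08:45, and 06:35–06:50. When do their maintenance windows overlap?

06:55–08:45

First set merges to 03:55–04:25, 06:55–09:35, 09:40–11:15.
Second set merges to 00:40–03:00, 04:50–06:00, 06:15–08:45.
03:55–04:25 meets no B interval.
06:55–09:35 ∩ B → 06:55–08:45.
09:40–11:15 meets no B interval.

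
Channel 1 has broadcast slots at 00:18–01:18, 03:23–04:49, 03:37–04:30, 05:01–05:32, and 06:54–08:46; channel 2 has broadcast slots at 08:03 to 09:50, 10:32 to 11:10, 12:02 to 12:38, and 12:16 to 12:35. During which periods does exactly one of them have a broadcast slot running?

00:18–01:18, 03:23–04:49, 05:01–05:32, 06:54–08:03, 08:46–09:50, 10:32–11:10, 12:02–12:38

A, merged: 00:18–01:18, 03:23–04:49, 05:01–05:32, 06:54–08:46.
B, merged: 08:03–09:50, 10:32–11:10, 12:02–12:38.
A but not B: 00:18–01:18, 03:23–04:49, 05:01–05:32, 06:54–08:03.
B but not A: 08:46–09:50, 10:32–11:10, 12:02–12:38.
Combining gives A △ B.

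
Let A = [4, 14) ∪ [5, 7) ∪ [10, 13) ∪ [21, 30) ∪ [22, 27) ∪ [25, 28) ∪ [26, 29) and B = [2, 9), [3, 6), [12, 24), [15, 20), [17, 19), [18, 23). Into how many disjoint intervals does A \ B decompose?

First set merges to [4, 14), [21, 30).
Second set merges to [2, 9), [12, 24).
A \ B = [9, 12), [24, 30).
That is 2 disjoint pieces.

2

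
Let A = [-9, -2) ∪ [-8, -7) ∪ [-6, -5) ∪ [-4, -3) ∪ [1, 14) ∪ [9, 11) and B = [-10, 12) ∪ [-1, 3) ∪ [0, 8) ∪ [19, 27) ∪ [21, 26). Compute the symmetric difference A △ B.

[-10, -9) ∪ [-2, 1) ∪ [12, 14) ∪ [19, 27)

Merge the first list: [-9, -2), [1, 14).
Merge the second list: [-10, 12), [19, 27).
A but not B: [12, 14).
B but not A: [-10, -9), [-2, 1), [19, 27).
Combining gives A △ B.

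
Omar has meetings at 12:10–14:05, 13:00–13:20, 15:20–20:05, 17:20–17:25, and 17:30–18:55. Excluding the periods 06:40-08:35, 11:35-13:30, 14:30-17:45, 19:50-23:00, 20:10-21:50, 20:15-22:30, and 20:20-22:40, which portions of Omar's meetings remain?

13:30-14:05, 17:45-19:50

Merge the first list: 12:10-14:05, 15:20-20:05.
Merge the second list: 06:40-08:35, 11:35-13:30, 14:30-17:45, 19:50-23:00.
12:10-14:05 minus B → 13:30-14:05.
15:20-20:05 minus B → 17:45-19:50.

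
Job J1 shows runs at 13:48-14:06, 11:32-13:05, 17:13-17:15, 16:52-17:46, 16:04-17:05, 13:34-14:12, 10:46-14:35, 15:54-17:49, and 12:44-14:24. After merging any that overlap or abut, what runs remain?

10:46-14:35, 15:54-17:49

Sort by start: 10:46-14:35, 11:32-13:05, 12:44-14:24, 13:34-14:12, 13:48-14:06, 15:54-17:49, 16:04-17:05, 16:52-17:46, 17:13-17:15.
11:32-13:05 overlaps/touches 10:46-14:35 → extend to 10:46-14:35.
12:44-14:24 overlaps/touches 10:46-14:35 → extend to 10:46-14:35.
13:34-14:12 overlaps/touches 10:46-14:35 → extend to 10:46-14:35.
13:48-14:06 overlaps/touches 10:46-14:35 → extend to 10:46-14:35.
15:54-17:49 is disjoint → start new block.
16:04-17:05 overlaps/touches 15:54-17:49 → extend to 15:54-17:49.
16:52-17:46 overlaps/touches 15:54-17:49 → extend to 15:54-17:49.
17:13-17:15 overlaps/touches 15:54-17:49 → extend to 15:54-17:49.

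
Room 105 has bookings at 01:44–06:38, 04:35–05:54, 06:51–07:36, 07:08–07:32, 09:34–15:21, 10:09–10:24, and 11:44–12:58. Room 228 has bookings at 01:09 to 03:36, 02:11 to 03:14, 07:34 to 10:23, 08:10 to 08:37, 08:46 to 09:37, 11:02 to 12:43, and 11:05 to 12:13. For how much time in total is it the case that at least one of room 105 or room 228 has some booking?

13 h 59 min

First set merges to 01:44–06:38, 06:51–07:36, 09:34–15:21.
Second set merges to 01:09–03:36, 07:34–10:23, 11:02–12:43.
A ∪ B = 01:09–06:38, 06:51–15:21.
Total: 5 h 29 min + 8 h 30 min = 13 h 59 min.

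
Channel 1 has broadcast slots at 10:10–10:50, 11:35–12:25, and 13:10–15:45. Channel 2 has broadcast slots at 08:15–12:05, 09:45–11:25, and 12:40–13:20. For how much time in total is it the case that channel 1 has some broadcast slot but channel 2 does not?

2 h 45 min

Second set merges to 08:15–12:05, 12:40–13:20.
A \ B = 12:05–12:25, 13:20–15:45.
Total: 20 min + 2 h 25 min = 2 h 45 min.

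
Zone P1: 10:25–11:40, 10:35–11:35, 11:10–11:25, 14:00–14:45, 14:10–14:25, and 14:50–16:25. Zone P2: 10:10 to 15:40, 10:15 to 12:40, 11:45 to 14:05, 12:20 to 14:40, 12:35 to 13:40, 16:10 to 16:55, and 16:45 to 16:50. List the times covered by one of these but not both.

10:10-10:25, 11:40-14:00, 14:45-14:50, 15:40-16:10, 16:25-16:55

A, merged: 10:25-11:40, 14:00-14:45, 14:50-16:25.
B, merged: 10:10-15:40, 16:10-16:55.
Only in the first: 15:40-16:10.
Only in the second: 10:10-10:25, 11:40-14:00, 14:45-14:50, 16:25-16:55.
Together these are the periods covered by exactly one.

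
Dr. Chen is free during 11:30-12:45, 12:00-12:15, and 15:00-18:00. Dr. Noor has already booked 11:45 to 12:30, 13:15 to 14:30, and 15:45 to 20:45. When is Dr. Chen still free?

Merge the first list: 11:30-12:45, 15:00-18:00.
11:30-12:45 minus B → 11:30-11:45, 12:30-12:45.
15:00-18:00 minus B → 15:00-15:45.

11:30-11:45, 12:30-12:45, 15:00-15:45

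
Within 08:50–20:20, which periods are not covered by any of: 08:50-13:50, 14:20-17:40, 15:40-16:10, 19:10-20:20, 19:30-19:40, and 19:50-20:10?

13:50–14:20, 17:40–19:10

The merged coverage is 08:50–13:50, 14:20–17:40, 19:10–20:20.
Complement within 08:50–20:20: 13:50–14:20, 17:40–19:10.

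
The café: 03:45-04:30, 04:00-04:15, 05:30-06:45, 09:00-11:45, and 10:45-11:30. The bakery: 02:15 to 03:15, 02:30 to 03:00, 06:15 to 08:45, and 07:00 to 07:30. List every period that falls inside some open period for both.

Merge the first list: 03:45–04:30, 05:30–06:45, 09:00–11:45.
Merge the second list: 02:15–03:15, 06:15–08:45.
03:45–04:30 meets no B interval.
05:30–06:45 ∩ B → 06:15–06:45.
09:00–11:45 meets no B interval.

06:15–06:45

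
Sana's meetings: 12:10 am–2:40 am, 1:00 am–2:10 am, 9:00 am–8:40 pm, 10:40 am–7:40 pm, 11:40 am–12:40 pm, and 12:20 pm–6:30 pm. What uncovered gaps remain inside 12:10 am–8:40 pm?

After merging, the occupied span is 12:10 am–2:40 am, 9:00 am–8:40 pm.
Gaps within 12:10 am–8:40 pm: 2:40 am–9:00 am.

2:40 am–9:00 am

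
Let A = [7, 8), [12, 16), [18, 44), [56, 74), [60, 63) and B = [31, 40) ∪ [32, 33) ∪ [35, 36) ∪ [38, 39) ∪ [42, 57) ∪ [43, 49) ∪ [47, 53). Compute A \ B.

[7, 8) ∪ [12, 16) ∪ [18, 31) ∪ [40, 42) ∪ [57, 74)

Merge the first list: [7, 8), [12, 16), [18, 44), [56, 74).
Merge the second list: [31, 40), [42, 57).
[7, 8): nothing removed.
[12, 16): nothing removed.
[18, 44) \ B = [18, 31), [40, 42).
[56, 74) \ B = [57, 74).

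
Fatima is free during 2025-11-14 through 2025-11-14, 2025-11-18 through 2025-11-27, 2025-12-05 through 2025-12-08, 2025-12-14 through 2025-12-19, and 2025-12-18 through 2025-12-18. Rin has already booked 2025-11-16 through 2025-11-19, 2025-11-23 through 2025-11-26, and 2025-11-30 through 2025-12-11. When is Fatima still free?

First set merges to 2025-11-14 through 2025-11-14, 2025-11-18 through 2025-11-27, 2025-12-05 through 2025-12-08, 2025-12-14 through 2025-12-19.
2025-11-14 through 2025-11-14 is untouched.
2025-11-18 through 2025-11-27 with B removed leaves 2025-11-20 through 2025-11-22, 2025-11-27 through 2025-11-27.
2025-12-05 through 2025-12-08 lies entirely inside B → drops out.
2025-12-14 through 2025-12-19 is untouched.

2025-11-14 through 2025-11-14, 2025-11-20 through 2025-11-22, 2025-11-27 through 2025-11-27, 2025-12-14 through 2025-12-19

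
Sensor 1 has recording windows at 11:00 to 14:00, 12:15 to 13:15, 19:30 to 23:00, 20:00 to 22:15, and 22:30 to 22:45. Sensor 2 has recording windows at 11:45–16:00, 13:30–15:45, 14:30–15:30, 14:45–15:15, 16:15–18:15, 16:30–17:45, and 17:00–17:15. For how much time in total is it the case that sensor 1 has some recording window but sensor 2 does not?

Merge the first list: 11:00-14:00, 19:30-23:00.
Merge the second list: 11:45-16:00, 16:15-18:15.
A \ B = 11:00-11:45, 19:30-23:00.
Total: 45 min + 3 h 30 min = 4 h 15 min.

4 h 15 min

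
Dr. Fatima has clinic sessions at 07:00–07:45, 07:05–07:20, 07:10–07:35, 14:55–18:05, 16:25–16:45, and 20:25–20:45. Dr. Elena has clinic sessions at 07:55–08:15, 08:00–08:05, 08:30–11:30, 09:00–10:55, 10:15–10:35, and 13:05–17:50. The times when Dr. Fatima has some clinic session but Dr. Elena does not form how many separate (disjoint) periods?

First set merges to 07:00-07:45, 14:55-18:05, 20:25-20:45.
Second set merges to 07:55-08:15, 08:30-11:30, 13:05-17:50.
A \ B = 07:00-07:45, 17:50-18:05, 20:25-20:45.
That is 3 disjoint pieces.

3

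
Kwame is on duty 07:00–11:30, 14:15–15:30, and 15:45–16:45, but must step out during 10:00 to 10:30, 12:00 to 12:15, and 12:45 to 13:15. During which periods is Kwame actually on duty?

07:00–11:30 minus B → 07:00–10:00, 10:30–11:30.
14:15–15:30: no B overlap → unchanged.
15:45–16:45: no B overlap → unchanged.

07:00–10:00, 10:30–11:30, 14:15–15:30, 15:45–16:45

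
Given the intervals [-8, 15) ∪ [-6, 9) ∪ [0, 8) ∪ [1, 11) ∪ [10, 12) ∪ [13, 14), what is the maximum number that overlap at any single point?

4

At 1, 4 of the intervals are simultaneously active.
No point has more.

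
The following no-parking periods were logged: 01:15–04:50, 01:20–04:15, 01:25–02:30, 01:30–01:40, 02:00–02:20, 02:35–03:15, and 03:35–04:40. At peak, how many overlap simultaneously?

Sweep endpoints in order; track running count of active intervals.
Peak of 4 reached at 01:30.

4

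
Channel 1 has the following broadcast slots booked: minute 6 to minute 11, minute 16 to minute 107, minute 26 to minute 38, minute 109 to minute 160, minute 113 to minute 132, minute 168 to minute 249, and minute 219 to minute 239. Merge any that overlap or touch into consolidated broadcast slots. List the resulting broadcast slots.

minute 6 to minute 11, minute 16 to minute 107, minute 109 to minute 160, minute 168 to minute 249

minute 16 to minute 107 is disjoint → start new block.
minute 26 to minute 38 overlaps/touches minute 16 to minute 107 → extend to minute 16 to minute 107.
minute 109 to minute 160 is disjoint → start new block.
minute 113 to minute 132 overlaps/touches minute 109 to minute 160 → extend to minute 109 to minute 160.
minute 168 to minute 249 is disjoint → start new block.
minute 219 to minute 239 overlaps/touches minute 168 to minute 249 → extend to minute 168 to minute 249.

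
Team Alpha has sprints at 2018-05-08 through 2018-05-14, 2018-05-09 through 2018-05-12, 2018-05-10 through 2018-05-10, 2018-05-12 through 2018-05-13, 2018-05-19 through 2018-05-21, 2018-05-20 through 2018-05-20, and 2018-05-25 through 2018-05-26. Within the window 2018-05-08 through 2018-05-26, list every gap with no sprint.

2018-05-15 through 2018-05-18, 2018-05-22 through 2018-05-24

The merged coverage is 2018-05-08 through 2018-05-14, 2018-05-19 through 2018-05-21, 2018-05-25 through 2018-05-26.
Uncovered inside 2018-05-08 through 2018-05-26: 2018-05-15 through 2018-05-18, 2018-05-22 through 2018-05-24.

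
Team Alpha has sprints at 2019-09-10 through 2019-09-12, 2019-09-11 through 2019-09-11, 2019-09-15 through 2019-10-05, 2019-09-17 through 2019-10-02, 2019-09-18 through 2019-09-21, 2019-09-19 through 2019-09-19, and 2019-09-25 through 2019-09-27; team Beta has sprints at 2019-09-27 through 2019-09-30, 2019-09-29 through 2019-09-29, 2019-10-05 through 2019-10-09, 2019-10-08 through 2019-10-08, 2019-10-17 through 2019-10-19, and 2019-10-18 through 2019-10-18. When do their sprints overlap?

2019-09-27 through 2019-09-30, 2019-10-05 through 2019-10-05

First set merges to 2019-09-10 through 2019-09-12, 2019-09-15 through 2019-10-05.
Second set merges to 2019-09-27 through 2019-09-30, 2019-10-05 through 2019-10-09, 2019-10-17 through 2019-10-19.
2019-09-10 through 2019-09-12 meets no B interval.
2019-09-15 through 2019-10-05 ∩ B → 2019-09-27 through 2019-09-30, 2019-10-05 through 2019-10-05.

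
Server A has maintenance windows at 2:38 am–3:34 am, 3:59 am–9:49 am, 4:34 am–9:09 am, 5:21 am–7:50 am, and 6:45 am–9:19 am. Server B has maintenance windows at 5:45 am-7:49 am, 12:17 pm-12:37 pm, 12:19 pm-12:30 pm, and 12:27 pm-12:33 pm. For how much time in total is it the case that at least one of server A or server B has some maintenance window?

7 h 6 min

A, merged: 2:38 am–3:34 am, 3:59 am–9:49 am.
B, merged: 5:45 am–7:49 am, 12:17 pm–12:37 pm.
A ∪ B = 2:38 am–3:34 am, 3:59 am–9:49 am, 12:17 pm–12:37 pm.
Total: 56 min + 5 h 50 min + 20 min = 7 h 6 min.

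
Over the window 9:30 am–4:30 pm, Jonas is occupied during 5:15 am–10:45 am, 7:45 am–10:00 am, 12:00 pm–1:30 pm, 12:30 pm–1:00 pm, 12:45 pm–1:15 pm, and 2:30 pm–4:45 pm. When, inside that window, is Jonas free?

After merging, the occupied span is 5:15 am-10:45 am, 12:00 pm-1:30 pm, 2:30 pm-4:45 pm.
Complement within 9:30 am-4:30 pm: 10:45 am-12:00 pm, 1:30 pm-2:30 pm.

10:45 am-12:00 pm, 1:30 pm-2:30 pm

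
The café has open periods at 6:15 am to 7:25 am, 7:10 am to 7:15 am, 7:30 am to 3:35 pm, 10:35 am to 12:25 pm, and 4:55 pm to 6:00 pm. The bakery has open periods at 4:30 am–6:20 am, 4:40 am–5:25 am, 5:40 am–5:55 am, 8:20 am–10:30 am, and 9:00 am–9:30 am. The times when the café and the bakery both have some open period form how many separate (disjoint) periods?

Merge the first list: 6:15 am-7:25 am, 7:30 am-3:35 pm, 4:55 pm-6:00 pm.
Merge the second list: 4:30 am-6:20 am, 8:20 am-10:30 am.
A ∩ B = 6:15 am-6:20 am, 8:20 am-10:30 am.
That is 2 disjoint pieces.

2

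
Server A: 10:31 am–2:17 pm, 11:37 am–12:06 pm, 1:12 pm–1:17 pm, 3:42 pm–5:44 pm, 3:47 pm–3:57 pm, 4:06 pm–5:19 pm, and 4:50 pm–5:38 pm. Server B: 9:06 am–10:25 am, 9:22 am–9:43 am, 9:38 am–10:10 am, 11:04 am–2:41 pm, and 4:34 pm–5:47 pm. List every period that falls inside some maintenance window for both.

11:04 am-2:17 pm, 4:34 pm-5:44 pm

Merge the first list: 10:31 am-2:17 pm, 3:42 pm-5:44 pm.
Merge the second list: 9:06 am-10:25 am, 11:04 am-2:41 pm, 4:34 pm-5:47 pm.
10:31 am-2:17 pm overlaps B on 11:04 am-2:17 pm.
3:42 pm-5:44 pm overlaps B on 4:34 pm-5:44 pm.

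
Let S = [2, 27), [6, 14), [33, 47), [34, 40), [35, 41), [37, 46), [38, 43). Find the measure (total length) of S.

39

Merged: [2, 27), [33, 47).
Lengths: 25 + 14 = 39.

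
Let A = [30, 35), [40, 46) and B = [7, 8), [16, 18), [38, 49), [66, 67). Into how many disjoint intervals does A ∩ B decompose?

A ∩ B = [40, 46).
That is 1 disjoint piece.

1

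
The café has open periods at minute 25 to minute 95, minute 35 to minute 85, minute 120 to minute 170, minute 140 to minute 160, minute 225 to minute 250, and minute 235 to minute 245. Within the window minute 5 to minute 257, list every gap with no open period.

minute 5 to minute 25, minute 95 to minute 120, minute 170 to minute 225, minute 250 to minute 257

The merged coverage is minute 25 to minute 95, minute 120 to minute 170, minute 225 to minute 250.
Gaps within minute 5 to minute 257: minute 5 to minute 25, minute 95 to minute 120, minute 170 to minute 225, minute 250 to minute 257.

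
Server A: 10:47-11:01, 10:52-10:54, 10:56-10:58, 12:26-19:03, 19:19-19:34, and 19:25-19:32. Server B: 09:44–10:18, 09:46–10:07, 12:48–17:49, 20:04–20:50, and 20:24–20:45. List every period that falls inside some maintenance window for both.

12:48–17:49

Merge the first list: 10:47–11:01, 12:26–19:03, 19:19–19:34.
Merge the second list: 09:44–10:18, 12:48–17:49, 20:04–20:50.
10:47–11:01 falls entirely outside B.
12:26–19:03 overlaps B on 12:48–17:49.
19:19–19:34 falls entirely outside B.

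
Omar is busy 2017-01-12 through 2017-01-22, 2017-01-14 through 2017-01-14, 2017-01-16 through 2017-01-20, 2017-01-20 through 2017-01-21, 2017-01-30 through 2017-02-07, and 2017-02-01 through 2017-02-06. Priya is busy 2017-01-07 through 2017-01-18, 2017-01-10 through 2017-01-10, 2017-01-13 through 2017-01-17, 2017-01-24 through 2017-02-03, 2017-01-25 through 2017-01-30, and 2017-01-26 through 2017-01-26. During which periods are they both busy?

A, merged: 2017-01-12 through 2017-01-22, 2017-01-30 through 2017-02-07.
B, merged: 2017-01-07 through 2017-01-18, 2017-01-24 through 2017-02-03.
2017-01-12 through 2017-01-22 ∩ B → 2017-01-12 through 2017-01-18.
2017-01-30 through 2017-02-07 ∩ B → 2017-01-30 through 2017-02-03.

2017-01-12 through 2017-01-18, 2017-01-30 through 2017-02-03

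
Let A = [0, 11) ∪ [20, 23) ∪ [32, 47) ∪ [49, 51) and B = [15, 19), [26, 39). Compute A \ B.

[0, 11) ∪ [20, 23) ∪ [39, 47) ∪ [49, 51)

[0, 11): nothing removed.
[20, 23): nothing removed.
[32, 47) \ B = [39, 47).
[49, 51): nothing removed.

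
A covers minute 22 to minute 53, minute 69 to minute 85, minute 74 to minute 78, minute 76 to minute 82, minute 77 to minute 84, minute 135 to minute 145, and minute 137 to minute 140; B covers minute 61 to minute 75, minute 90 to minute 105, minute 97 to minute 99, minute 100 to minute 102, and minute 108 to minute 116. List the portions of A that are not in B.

First set merges to minute 22 to minute 53, minute 69 to minute 85, minute 135 to minute 145.
Second set merges to minute 61 to minute 75, minute 90 to minute 105, minute 108 to minute 116.
minute 22 to minute 53: nothing removed.
minute 69 to minute 85 \ B = minute 75 to minute 85.
minute 135 to minute 145: nothing removed.

minute 22 to minute 53, minute 75 to minute 85, minute 135 to minute 145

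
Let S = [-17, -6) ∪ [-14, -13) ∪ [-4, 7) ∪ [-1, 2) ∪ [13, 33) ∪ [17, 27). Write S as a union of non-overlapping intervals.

[-14, -13) overlaps/touches [-17, -6) → extend to [-17, -6).
[-4, 7) is disjoint → start new block.
[-1, 2) overlaps/touches [-4, 7) → extend to [-4, 7).
[13, 33) is disjoint → start new block.
[17, 27) overlaps/touches [13, 33) → extend to [13, 33).

[-17, -6) ∪ [-4, 7) ∪ [13, 33)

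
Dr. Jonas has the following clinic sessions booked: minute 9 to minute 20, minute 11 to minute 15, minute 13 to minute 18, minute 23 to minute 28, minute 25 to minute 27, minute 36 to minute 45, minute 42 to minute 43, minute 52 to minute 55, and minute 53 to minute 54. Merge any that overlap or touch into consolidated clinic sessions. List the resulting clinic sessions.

minute 11 to minute 15 overlaps/touches minute 9 to minute 20 → extend to minute 9 to minute 20.
minute 13 to minute 18 overlaps/touches minute 9 to minute 20 → extend to minute 9 to minute 20.
minute 23 to minute 28 is disjoint → start new block.
minute 25 to minute 27 overlaps/touches minute 23 to minute 28 → extend to minute 23 to minute 28.
minute 36 to minute 45 is disjoint → start new block.
minute 42 to minute 43 overlaps/touches minute 36 to minute 45 → extend to minute 36 to minute 45.
minute 52 to minute 55 is disjoint → start new block.
minute 53 to minute 54 overlaps/touches minute 52 to minute 55 → extend to minute 52 to minute 55.

minute 9 to minute 20, minute 23 to minute 28, minute 36 to minute 45, minute 52 to minute 55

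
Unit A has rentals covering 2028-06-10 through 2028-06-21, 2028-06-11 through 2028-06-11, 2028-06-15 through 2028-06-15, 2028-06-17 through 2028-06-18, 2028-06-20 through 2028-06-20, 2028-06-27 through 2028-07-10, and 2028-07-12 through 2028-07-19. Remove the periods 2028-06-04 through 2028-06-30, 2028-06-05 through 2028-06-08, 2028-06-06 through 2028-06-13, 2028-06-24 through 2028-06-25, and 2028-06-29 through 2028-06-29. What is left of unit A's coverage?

2028-07-01 through 2028-07-10, 2028-07-12 through 2028-07-19

First set merges to 2028-06-10 through 2028-06-21, 2028-06-27 through 2028-07-10, 2028-07-12 through 2028-07-19.
Second set merges to 2028-06-04 through 2028-06-30.
2028-06-10 through 2028-06-21 lies entirely inside B → drops out.
2028-06-27 through 2028-07-10 with B removed leaves 2028-07-01 through 2028-07-10.
2028-07-12 through 2028-07-19 is untouched.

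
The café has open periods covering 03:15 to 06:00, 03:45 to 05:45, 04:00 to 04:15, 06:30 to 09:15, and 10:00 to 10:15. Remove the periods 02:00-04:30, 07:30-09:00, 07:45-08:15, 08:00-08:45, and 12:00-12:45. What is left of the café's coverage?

04:30–06:00, 06:30–07:30, 09:00–09:15, 10:00–10:15

First set merges to 03:15–06:00, 06:30–09:15, 10:00–10:15.
Second set merges to 02:00–04:30, 07:30–09:00, 12:00–12:45.
03:15–06:00 \ B = 04:30–06:00.
06:30–09:15 \ B = 06:30–07:30, 09:00–09:15.
10:00–10:15: nothing removed.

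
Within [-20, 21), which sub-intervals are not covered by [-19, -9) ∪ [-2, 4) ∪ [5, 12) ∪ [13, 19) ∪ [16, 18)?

Covered (merged): [-19, -9), [-2, 4), [5, 12), [13, 19).
Complement within [-20, 21): [-20, -19), [-9, -2), [4, 5), [12, 13), [19, 21).

[-20, -19) ∪ [-9, -2) ∪ [4, 5) ∪ [12, 13) ∪ [19, 21)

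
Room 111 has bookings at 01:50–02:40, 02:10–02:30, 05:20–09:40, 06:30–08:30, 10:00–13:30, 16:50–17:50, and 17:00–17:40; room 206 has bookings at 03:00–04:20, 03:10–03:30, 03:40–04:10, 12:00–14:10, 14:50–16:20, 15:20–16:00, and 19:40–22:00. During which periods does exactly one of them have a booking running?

01:50–02:40, 03:00–04:20, 05:20–09:40, 10:00–12:00, 13:30–14:10, 14:50–16:20, 16:50–17:50, 19:40–22:00

Merge the first list: 01:50–02:40, 05:20–09:40, 10:00–13:30, 16:50–17:50.
Merge the second list: 03:00–04:20, 12:00–14:10, 14:50–16:20, 19:40–22:00.
A but not B: 01:50–02:40, 05:20–09:40, 10:00–12:00, 16:50–17:50.
B but not A: 03:00–04:20, 13:30–14:10, 14:50–16:20, 19:40–22:00.
Combining gives A △ B.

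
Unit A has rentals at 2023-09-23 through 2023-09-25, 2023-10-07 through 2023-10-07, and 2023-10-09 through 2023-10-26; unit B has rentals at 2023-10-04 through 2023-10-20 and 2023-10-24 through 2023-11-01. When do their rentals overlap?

2023-09-23 through 2023-09-25: no overlap with the second set.
2023-10-07 through 2023-10-07 meets the second set on 2023-10-07 through 2023-10-07.
2023-10-09 through 2023-10-26 meets the second set on 2023-10-09 through 2023-10-20, 2023-10-24 through 2023-10-26.

2023-10-07 through 2023-10-07, 2023-10-09 through 2023-10-20, 2023-10-24 through 2023-10-26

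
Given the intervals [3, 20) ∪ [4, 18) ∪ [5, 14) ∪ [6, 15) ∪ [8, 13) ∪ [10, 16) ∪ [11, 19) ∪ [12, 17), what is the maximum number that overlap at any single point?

Walk the sorted start/end points keeping a running depth.
The depth first hits 8 at 12.

8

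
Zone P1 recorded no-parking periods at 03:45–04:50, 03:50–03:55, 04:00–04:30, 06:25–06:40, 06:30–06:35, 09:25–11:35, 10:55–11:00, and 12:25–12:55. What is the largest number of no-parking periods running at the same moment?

2

At 03:50, 2 of the intervals are simultaneously active.
No point has more.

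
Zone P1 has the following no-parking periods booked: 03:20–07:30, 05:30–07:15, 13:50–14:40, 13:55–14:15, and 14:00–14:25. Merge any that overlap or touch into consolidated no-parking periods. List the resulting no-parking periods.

03:20–07:30, 13:50–14:40

05:30–07:15 overlaps/touches 03:20–07:30 → extend to 03:20–07:30.
13:50–14:40 is disjoint → start new block.
13:55–14:15 overlaps/touches 13:50–14:40 → extend to 13:50–14:40.
14:00–14:25 overlaps/touches 13:50–14:40 → extend to 13:50–14:40.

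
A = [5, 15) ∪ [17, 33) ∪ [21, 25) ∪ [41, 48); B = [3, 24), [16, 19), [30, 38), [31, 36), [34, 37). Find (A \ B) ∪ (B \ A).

[3, 5) ∪ [15, 17) ∪ [24, 30) ∪ [33, 38) ∪ [41, 48)

A, merged: [5, 15), [17, 33), [41, 48).
B, merged: [3, 24), [30, 38).
Only in the first: [24, 30), [41, 48).
Only in the second: [3, 5), [15, 17), [33, 38).
Together these are the periods covered by exactly one.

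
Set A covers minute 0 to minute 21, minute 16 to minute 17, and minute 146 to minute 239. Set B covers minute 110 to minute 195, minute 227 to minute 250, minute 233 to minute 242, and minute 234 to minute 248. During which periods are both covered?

A, merged: minute 0 to minute 21, minute 146 to minute 239.
B, merged: minute 110 to minute 195, minute 227 to minute 250.
minute 0 to minute 21: no overlap with the second set.
minute 146 to minute 239 meets the second set on minute 146 to minute 195, minute 227 to minute 239.

minute 146 to minute 195, minute 227 to minute 239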